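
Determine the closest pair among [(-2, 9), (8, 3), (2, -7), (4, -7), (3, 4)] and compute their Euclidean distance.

Computing all pairwise distances among 5 points:

d((-2, 9), (8, 3)) = 11.6619
d((-2, 9), (2, -7)) = 16.4924
d((-2, 9), (4, -7)) = 17.088
d((-2, 9), (3, 4)) = 7.0711
d((8, 3), (2, -7)) = 11.6619
d((8, 3), (4, -7)) = 10.7703
d((8, 3), (3, 4)) = 5.099
d((2, -7), (4, -7)) = 2.0 <-- minimum
d((2, -7), (3, 4)) = 11.0454
d((4, -7), (3, 4)) = 11.0454

Closest pair: (2, -7) and (4, -7) with distance 2.0

The closest pair is (2, -7) and (4, -7) with Euclidean distance 2.0. For 5 points, brute-force pairwise comparison is shown above. For large n, the divide-and-conquer algorithm (sort by x, recurse on halves, check the dividing strip) achieves O(n log n).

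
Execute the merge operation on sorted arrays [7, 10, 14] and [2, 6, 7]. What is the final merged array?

Merging process:

Compare 7 vs 2: take 2 from right. Merged: [2]
Compare 7 vs 6: take 6 from right. Merged: [2, 6]
Compare 7 vs 7: take 7 from left. Merged: [2, 6, 7]
Compare 10 vs 7: take 7 from right. Merged: [2, 6, 7, 7]
Append remaining from left: [10, 14]. Merged: [2, 6, 7, 7, 10, 14]

Final merged array: [2, 6, 7, 7, 10, 14]
Total comparisons: 4

The merged array is [2, 6, 7, 7, 10, 14], requiring 4 comparisons. The merge step runs in O(n) time where n is the total number of elements.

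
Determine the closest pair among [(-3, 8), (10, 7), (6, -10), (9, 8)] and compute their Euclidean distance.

Computing all pairwise distances among 4 points:

d((-3, 8), (10, 7)) = 13.0384
d((-3, 8), (6, -10)) = 20.1246
d((-3, 8), (9, 8)) = 12.0
d((10, 7), (6, -10)) = 17.4642
d((10, 7), (9, 8)) = 1.4142 <-- minimum
d((6, -10), (9, 8)) = 18.2483

Closest pair: (10, 7) and (9, 8) with distance 1.4142

The closest pair is (10, 7) and (9, 8) with Euclidean distance 1.4142. For 4 points, brute-force pairwise comparison is shown above. For large n, the divide-and-conquer algorithm (sort by x, recurse on halves, check the dividing strip) achieves O(n log n).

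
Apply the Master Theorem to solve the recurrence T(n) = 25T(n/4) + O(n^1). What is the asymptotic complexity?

Master Theorem for T(n) = 25T(n/4) + O(n^1):

a = 25, b = 4, c = 1
log_b(a) = log_4(25) = 2.3219

Case 1: c = 1 < log_4(25) = 2.3219
T(n) = O(n^(log_4 25))

For T(n) = 25T(n/4) + O(n^1): log_4(25) = 2.3219. This is Case 1 of the Master Theorem (c < log_b(a), work dominated by leaves), giving O(n^(log_4 25)).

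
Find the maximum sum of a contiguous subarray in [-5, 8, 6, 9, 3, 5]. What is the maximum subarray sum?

Using Kadane's algorithm on [-5, 8, 6, 9, 3, 5]:

Scanning through the array:
Position 1 (value 8): max_ending_here = 8, max_so_far = 8
Position 2 (value 6): max_ending_here = 14, max_so_far = 14
Position 3 (value 9): max_ending_here = 23, max_so_far = 23
Position 4 (value 3): max_ending_here = 26, max_so_far = 26
Position 5 (value 5): max_ending_here = 31, max_so_far = 31

Maximum subarray: [8, 6, 9, 3, 5]
Maximum sum: 31

The maximum subarray is [8, 6, 9, 3, 5] with sum 31. This subarray runs from index 1 to index 5.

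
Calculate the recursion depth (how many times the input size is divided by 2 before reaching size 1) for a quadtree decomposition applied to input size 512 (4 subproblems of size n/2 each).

For divide and conquer with division factor 2:

Problem sizes at each level:
Level 0: 512
Level 1: 256
Level 2: 128
Level 3: 64
Level 4: 32
Level 5: 16
Level 6: 8
Level 7: 4
Level 8: 2
Level 9: 1

The root is level 0 and the size-1 base case is level 9 (the tree spans levels 0 through 9, i.e. 10 levels counting the root), so the depth is the number of divisions: log_2(512) = 9

The recursion tree depth is log_2(512) = 9. At each level, the problem size is divided by 2, so it takes 9 divisions to reduce to a base case of size 1. The algorithm makes 4 recursive calls at each level.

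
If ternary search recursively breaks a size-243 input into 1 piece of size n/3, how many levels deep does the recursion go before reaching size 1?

For divide and conquer with division factor 3:

Problem sizes at each level:
Level 0: 243
Level 1: 81
Level 2: 27
Level 3: 9
Level 4: 3
Level 5: 1

The root is level 0 and the size-1 base case is level 5 (the tree spans levels 0 through 5, i.e. 6 levels counting the root), so the depth is the number of divisions: log_3(243) = 5

The recursion tree depth is log_3(243) = 5. At each level, the problem size is divided by 3, so it takes 5 divisions to reduce to a base case of size 1. The algorithm makes 1 recursive call at each level.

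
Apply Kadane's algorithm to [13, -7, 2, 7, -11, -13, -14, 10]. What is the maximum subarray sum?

Using Kadane's algorithm on [13, -7, 2, 7, -11, -13, -14, 10]:

Scanning through the array:
Position 1 (value -7): max_ending_here = 6, max_so_far = 13
Position 2 (value 2): max_ending_here = 8, max_so_far = 13
Position 3 (value 7): max_ending_here = 15, max_so_far = 15
Position 4 (value -11): max_ending_here = 4, max_so_far = 15
Position 5 (value -13): max_ending_here = -9, max_so_far = 15
Position 6 (value -14): max_ending_here = -14, max_so_far = 15
Position 7 (value 10): max_ending_here = 10, max_so_far = 15

Maximum subarray: [13, -7, 2, 7]
Maximum sum: 15

The maximum subarray is [13, -7, 2, 7] with sum 15. This subarray runs from index 0 to index 3.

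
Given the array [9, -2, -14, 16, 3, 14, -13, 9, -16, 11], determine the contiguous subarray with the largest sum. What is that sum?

Using Kadane's algorithm on [9, -2, -14, 16, 3, 14, -13, 9, -16, 11]:

Scanning through the array:
Position 1 (value -2): max_ending_here = 7, max_so_far = 9
Position 2 (value -14): max_ending_here = -7, max_so_far = 9
Position 3 (value 16): max_ending_here = 16, max_so_far = 16
Position 4 (value 3): max_ending_here = 19, max_so_far = 19
Position 5 (value 14): max_ending_here = 33, max_so_far = 33
Position 6 (value -13): max_ending_here = 20, max_so_far = 33
Position 7 (value 9): max_ending_here = 29, max_so_far = 33
Position 8 (value -16): max_ending_here = 13, max_so_far = 33
Position 9 (value 11): max_ending_here = 24, max_so_far = 33

Maximum subarray: [16, 3, 14]
Maximum sum: 33

The maximum subarray is [16, 3, 14] with sum 33. This subarray runs from index 3 to index 5.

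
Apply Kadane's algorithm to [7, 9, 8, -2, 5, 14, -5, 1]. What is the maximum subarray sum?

Using Kadane's algorithm on [7, 9, 8, -2, 5, 14, -5, 1]:

Scanning through the array:
Position 1 (value 9): max_ending_here = 16, max_so_far = 16
Position 2 (value 8): max_ending_here = 24, max_so_far = 24
Position 3 (value -2): max_ending_here = 22, max_so_far = 24
Position 4 (value 5): max_ending_here = 27, max_so_far = 27
Position 5 (value 14): max_ending_here = 41, max_so_far = 41
Position 6 (value -5): max_ending_here = 36, max_so_far = 41
Position 7 (value 1): max_ending_here = 37, max_so_far = 41

Maximum subarray: [7, 9, 8, -2, 5, 14]
Maximum sum: 41

The maximum subarray is [7, 9, 8, -2, 5, 14] with sum 41. This subarray runs from index 0 to index 5.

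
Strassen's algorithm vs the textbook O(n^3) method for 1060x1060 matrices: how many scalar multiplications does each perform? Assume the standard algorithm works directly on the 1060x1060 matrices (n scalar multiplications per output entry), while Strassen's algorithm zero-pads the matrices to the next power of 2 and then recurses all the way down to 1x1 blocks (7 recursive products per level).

Matrix multiplication for 1060x1060 matrices:

Strassen's algorithm requires power-of-2 dimensions. Pad 1060x1060 to 2048x2048 (next power of 2).

Standard algorithm: 1060^3 = 1191016000 multiplications
Strassen's algorithm: 7^(log2(2048)) = 7^11 = 1977326743 multiplications
Difference: 1191016000 - 1977326743 = -786310743 (Strassen uses MORE here due to padding overhead — for small or just-over-power-of-2 n, padding can outweigh the per-level savings)

Standard: 1191016000 multiplications (1060^3). Strassen: 1977326743 multiplications (7^11, after padding to 2048x2048). Strassen reduces 8 recursive multiplications to 7 at each level.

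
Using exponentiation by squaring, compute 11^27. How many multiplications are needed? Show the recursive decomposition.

Computing 11^27 by squaring (build up from 11^1; each line after the first costs one multiplication):

11^1 = 11
11^2 = (11^1)^2 = 11^2 = 121
11^3 = 11 * 11^2 = 11 * 121 = 1331
11^6 = (11^3)^2 = 1331^2 = 1771561
11^12 = (11^6)^2 = 1771561^2 = 3138428376721
11^13 = 11 * 11^12 = 11 * 3138428376721 = 34522712143931
11^26 = (11^13)^2 = 34522712143931^2 = 1191817653772720942460132761
11^27 = 11 * 11^26 = 11 * 1191817653772720942460132761 = 13109994191499930367061460371

Result: 13109994191499930367061460371
Multiplications needed: 7 (7 lines after 11^1)

11^27 = 13109994191499930367061460371. Using exponentiation by squaring, this requires 7 multiplications. The key idea: if the exponent is even, square the half-power; if odd, multiply by the base once.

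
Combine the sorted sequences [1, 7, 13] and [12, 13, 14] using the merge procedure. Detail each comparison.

Merging process:

Compare 1 vs 12: take 1 from left. Merged: [1]
Compare 7 vs 12: take 7 from left. Merged: [1, 7]
Compare 13 vs 12: take 12 from right. Merged: [1, 7, 12]
Compare 13 vs 13: take 13 from left. Merged: [1, 7, 12, 13]
Append remaining from right: [13, 14]. Merged: [1, 7, 12, 13, 13, 14]

Final merged array: [1, 7, 12, 13, 13, 14]
Total comparisons: 4

The merged array is [1, 7, 12, 13, 13, 14], requiring 4 comparisons. The merge step runs in O(n) time where n is the total number of elements.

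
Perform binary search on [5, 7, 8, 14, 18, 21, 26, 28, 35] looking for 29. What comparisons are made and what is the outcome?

Binary search for 29 in [5, 7, 8, 14, 18, 21, 26, 28, 35]:

lo=0, hi=8, mid=4, arr[mid]=18 -> 18 < 29, search right half
lo=5, hi=8, mid=6, arr[mid]=26 -> 26 < 29, search right half
lo=7, hi=8, mid=7, arr[mid]=28 -> 28 < 29, search right half
lo=8, hi=8, mid=8, arr[mid]=35 -> 35 > 29, search left half
lo=8 > hi=7, target 29 not found

Binary search determines that 29 is not in the array after 4 comparisons. The search space was exhausted without finding the target.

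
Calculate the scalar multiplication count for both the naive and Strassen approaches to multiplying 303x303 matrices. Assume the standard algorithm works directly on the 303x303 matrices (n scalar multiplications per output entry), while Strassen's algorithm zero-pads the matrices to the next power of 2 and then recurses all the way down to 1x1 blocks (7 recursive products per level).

Matrix multiplication for 303x303 matrices:

Strassen's algorithm requires power-of-2 dimensions. Pad 303x303 to 512x512 (next power of 2).

Standard algorithm: 303^3 = 27818127 multiplications
Strassen's algorithm: 7^(log2(512)) = 7^9 = 40353607 multiplications
Difference: 27818127 - 40353607 = -12535480 (Strassen uses MORE here due to padding overhead — for small or just-over-power-of-2 n, padding can outweigh the per-level savings)

Standard: 27818127 multiplications (303^3). Strassen: 40353607 multiplications (7^9, after padding to 512x512). Strassen reduces 8 recursive multiplications to 7 at each level.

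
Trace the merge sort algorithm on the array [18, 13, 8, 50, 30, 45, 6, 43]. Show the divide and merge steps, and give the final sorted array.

Merge sort trace:

Split: [18, 13, 8, 50, 30, 45, 6, 43] -> [18, 13, 8, 50] and [30, 45, 6, 43]
  Split: [18, 13, 8, 50] -> [18, 13] and [8, 50]
    Split: [18, 13] -> [18] and [13]
    Merge: [18] + [13] -> [13, 18]
    Split: [8, 50] -> [8] and [50]
    Merge: [8] + [50] -> [8, 50]
  Merge: [13, 18] + [8, 50] -> [8, 13, 18, 50]
  Split: [30, 45, 6, 43] -> [30, 45] and [6, 43]
    Split: [30, 45] -> [30] and [45]
    Merge: [30] + [45] -> [30, 45]
    Split: [6, 43] -> [6] and [43]
    Merge: [6] + [43] -> [6, 43]
  Merge: [30, 45] + [6, 43] -> [6, 30, 43, 45]
Merge: [8, 13, 18, 50] + [6, 30, 43, 45] -> [6, 8, 13, 18, 30, 43, 45, 50]

Final sorted array: [6, 8, 13, 18, 30, 43, 45, 50]

The merge sort proceeds by recursively splitting the array and merging sorted halves.
After all merges, the sorted array is [6, 8, 13, 18, 30, 43, 45, 50].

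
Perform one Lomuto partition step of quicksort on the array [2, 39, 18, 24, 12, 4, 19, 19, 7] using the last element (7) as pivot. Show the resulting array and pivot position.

Lomuto partition with pivot = 7:

Initial array: [2, 39, 18, 24, 12, 4, 19, 19, 7]

arr[0]=2 <= 7: swap with position 0, array becomes [2, 39, 18, 24, 12, 4, 19, 19, 7]
arr[1]=39 > 7: no swap
arr[2]=18 > 7: no swap
arr[3]=24 > 7: no swap
arr[4]=12 > 7: no swap
arr[5]=4 <= 7: swap with position 1, array becomes [2, 4, 18, 24, 12, 39, 19, 19, 7]
arr[6]=19 > 7: no swap
arr[7]=19 > 7: no swap

Place pivot at position 2: [2, 4, 7, 24, 12, 39, 19, 19, 18]
Pivot position: 2

After partitioning with pivot 7, the array becomes [2, 4, 7, 24, 12, 39, 19, 19, 18]. The pivot is placed at index 2. All elements to the left of the pivot are <= 7, and all elements to the right are > 7.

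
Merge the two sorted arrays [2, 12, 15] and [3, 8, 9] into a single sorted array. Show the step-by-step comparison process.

Merging process:

Compare 2 vs 3: take 2 from left. Merged: [2]
Compare 12 vs 3: take 3 from right. Merged: [2, 3]
Compare 12 vs 8: take 8 from right. Merged: [2, 3, 8]
Compare 12 vs 9: take 9 from right. Merged: [2, 3, 8, 9]
Append remaining from left: [12, 15]. Merged: [2, 3, 8, 9, 12, 15]

Final merged array: [2, 3, 8, 9, 12, 15]
Total comparisons: 4

The merged array is [2, 3, 8, 9, 12, 15], requiring 4 comparisons. The merge step runs in O(n) time where n is the total number of elements.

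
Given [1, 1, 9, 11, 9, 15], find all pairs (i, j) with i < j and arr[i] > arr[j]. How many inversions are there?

Finding inversions in [1, 1, 9, 11, 9, 15]:

(3, 4): arr[3]=11 > arr[4]=9

Total inversions: 1

The array has 1 inversion(s): (3,4). Each pair (i,j) satisfies i < j and arr[i] > arr[j].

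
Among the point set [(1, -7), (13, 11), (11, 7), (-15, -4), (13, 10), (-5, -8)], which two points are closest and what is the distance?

Computing all pairwise distances among 6 points:

d((1, -7), (13, 11)) = 21.6333
d((1, -7), (11, 7)) = 17.2047
d((1, -7), (-15, -4)) = 16.2788
d((1, -7), (13, 10)) = 20.8087
d((1, -7), (-5, -8)) = 6.0828
d((13, 11), (11, 7)) = 4.4721
d((13, 11), (-15, -4)) = 31.7648
d((13, 11), (13, 10)) = 1.0 <-- minimum
d((13, 11), (-5, -8)) = 26.1725
d((11, 7), (-15, -4)) = 28.2312
d((11, 7), (13, 10)) = 3.6056
d((11, 7), (-5, -8)) = 21.9317
d((-15, -4), (13, 10)) = 31.305
d((-15, -4), (-5, -8)) = 10.7703
d((13, 10), (-5, -8)) = 25.4558

Closest pair: (13, 11) and (13, 10) with distance 1.0

The closest pair is (13, 11) and (13, 10) with Euclidean distance 1.0. For 6 points, brute-force pairwise comparison is shown above. For large n, the divide-and-conquer algorithm (sort by x, recurse on halves, check the dividing strip) achieves O(n log n).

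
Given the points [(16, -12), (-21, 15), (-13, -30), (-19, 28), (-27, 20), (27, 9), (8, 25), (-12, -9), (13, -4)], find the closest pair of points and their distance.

Computing all pairwise distances among 9 points:

d((16, -12), (-21, 15)) = 45.8039
d((16, -12), (-13, -30)) = 34.1321
d((16, -12), (-19, 28)) = 53.1507
d((16, -12), (-27, 20)) = 53.6004
d((16, -12), (27, 9)) = 23.7065
d((16, -12), (8, 25)) = 37.855
d((16, -12), (-12, -9)) = 28.1603
d((16, -12), (13, -4)) = 8.544
d((-21, 15), (-13, -30)) = 45.7056
d((-21, 15), (-19, 28)) = 13.1529
d((-21, 15), (-27, 20)) = 7.8102 <-- minimum
d((-21, 15), (27, 9)) = 48.3735
d((-21, 15), (8, 25)) = 30.6757
d((-21, 15), (-12, -9)) = 25.632
d((-21, 15), (13, -4)) = 38.9487
d((-13, -30), (-19, 28)) = 58.3095
d((-13, -30), (-27, 20)) = 51.923
d((-13, -30), (27, 9)) = 55.8659
d((-13, -30), (8, 25)) = 58.8727
d((-13, -30), (-12, -9)) = 21.0238
d((-13, -30), (13, -4)) = 36.7696
d((-19, 28), (-27, 20)) = 11.3137
d((-19, 28), (27, 9)) = 49.7695
d((-19, 28), (8, 25)) = 27.1662
d((-19, 28), (-12, -9)) = 37.6563
d((-19, 28), (13, -4)) = 45.2548
d((-27, 20), (27, 9)) = 55.109
d((-27, 20), (8, 25)) = 35.3553
d((-27, 20), (-12, -9)) = 32.6497
d((-27, 20), (13, -4)) = 46.6476
d((27, 9), (8, 25)) = 24.8395
d((27, 9), (-12, -9)) = 42.9535
d((27, 9), (13, -4)) = 19.105
d((8, 25), (-12, -9)) = 39.4462
d((8, 25), (13, -4)) = 29.4279
d((-12, -9), (13, -4)) = 25.4951

Closest pair: (-21, 15) and (-27, 20) with distance 7.8102

The closest pair is (-21, 15) and (-27, 20) with Euclidean distance 7.8102. For 9 points, brute-force pairwise comparison is shown above. For large n, the divide-and-conquer algorithm (sort by x, recurse on halves, check the dividing strip) achieves O(n log n).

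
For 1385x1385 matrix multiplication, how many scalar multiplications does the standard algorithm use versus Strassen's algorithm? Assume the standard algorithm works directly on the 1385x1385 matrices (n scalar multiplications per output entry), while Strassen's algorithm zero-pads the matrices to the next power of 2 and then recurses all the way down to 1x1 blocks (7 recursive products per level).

Matrix multiplication for 1385x1385 matrices:

Strassen's algorithm requires power-of-2 dimensions. Pad 1385x1385 to 2048x2048 (next power of 2).

Standard algorithm: 1385^3 = 2656741625 multiplications
Strassen's algorithm: 7^(log2(2048)) = 7^11 = 1977326743 multiplications
Savings: 2656741625 - 1977326743 = 679414882 multiplications

Standard: 2656741625 multiplications (1385^3). Strassen: 1977326743 multiplications (7^11, after padding to 2048x2048). Strassen reduces 8 recursive multiplications to 7 at each level.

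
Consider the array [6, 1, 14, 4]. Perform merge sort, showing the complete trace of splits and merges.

Merge sort trace:

Split: [6, 1, 14, 4] -> [6, 1] and [14, 4]
  Split: [6, 1] -> [6] and [1]
  Merge: [6] + [1] -> [1, 6]
  Split: [14, 4] -> [14] and [4]
  Merge: [14] + [4] -> [4, 14]
Merge: [1, 6] + [4, 14] -> [1, 4, 6, 14]

Final sorted array: [1, 4, 6, 14]

The merge sort proceeds by recursively splitting the array and merging sorted halves.
After all merges, the sorted array is [1, 4, 6, 14].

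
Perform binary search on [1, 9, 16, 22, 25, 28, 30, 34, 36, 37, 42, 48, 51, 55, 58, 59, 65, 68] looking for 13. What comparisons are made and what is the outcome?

Binary search for 13 in [1, 9, 16, 22, 25, 28, 30, 34, 36, 37, 42, 48, 51, 55, 58, 59, 65, 68]:

lo=0, hi=17, mid=8, arr[mid]=36 -> 36 > 13, search left half
lo=0, hi=7, mid=3, arr[mid]=22 -> 22 > 13, search left half
lo=0, hi=2, mid=1, arr[mid]=9 -> 9 < 13, search right half
lo=2, hi=2, mid=2, arr[mid]=16 -> 16 > 13, search left half
lo=2 > hi=1, target 13 not found

Binary search determines that 13 is not in the array after 4 comparisons. The search space was exhausted without finding the target.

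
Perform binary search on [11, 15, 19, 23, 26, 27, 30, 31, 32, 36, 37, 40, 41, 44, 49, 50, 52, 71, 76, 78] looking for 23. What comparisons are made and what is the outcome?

Binary search for 23 in [11, 15, 19, 23, 26, 27, 30, 31, 32, 36, 37, 40, 41, 44, 49, 50, 52, 71, 76, 78]:

lo=0, hi=19, mid=9, arr[mid]=36 -> 36 > 23, search left half
lo=0, hi=8, mid=4, arr[mid]=26 -> 26 > 23, search left half
lo=0, hi=3, mid=1, arr[mid]=15 -> 15 < 23, search right half
lo=2, hi=3, mid=2, arr[mid]=19 -> 19 < 23, search right half
lo=3, hi=3, mid=3, arr[mid]=23 -> Found target at index 3!

Binary search finds 23 at index 3 after 5 comparisons. The search repeatedly halves the search space by comparing with the middle element.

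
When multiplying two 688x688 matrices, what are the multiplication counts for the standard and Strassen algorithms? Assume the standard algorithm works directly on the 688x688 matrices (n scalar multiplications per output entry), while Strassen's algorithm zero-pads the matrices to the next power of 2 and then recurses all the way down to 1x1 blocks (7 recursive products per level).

Matrix multiplication for 688x688 matrices:

Strassen's algorithm requires power-of-2 dimensions. Pad 688x688 to 1024x1024 (next power of 2).

Standard algorithm: 688^3 = 325660672 multiplications
Strassen's algorithm: 7^(log2(1024)) = 7^10 = 282475249 multiplications
Savings: 325660672 - 282475249 = 43185423 multiplications

Standard: 325660672 multiplications (688^3). Strassen: 282475249 multiplications (7^10, after padding to 1024x1024). Strassen reduces 8 recursive multiplications to 7 at each level.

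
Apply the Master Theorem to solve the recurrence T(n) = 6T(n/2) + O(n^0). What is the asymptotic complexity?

Master Theorem for T(n) = 6T(n/2) + O(n^0):

a = 6, b = 2, c = 0
log_b(a) = log_2(6) = 2.5850

Case 1: c = 0 < log_2(6) = 2.5850
T(n) = O(n^(log_2 6))

For T(n) = 6T(n/2) + O(n^0): log_2(6) = 2.5850. This is Case 1 of the Master Theorem (c < log_b(a), work dominated by leaves), giving O(n^(log_2 6)).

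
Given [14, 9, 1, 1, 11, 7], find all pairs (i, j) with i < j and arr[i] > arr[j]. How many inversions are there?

Finding inversions in [14, 9, 1, 1, 11, 7]:

(0, 1): arr[0]=14 > arr[1]=9
(0, 2): arr[0]=14 > arr[2]=1
(0, 3): arr[0]=14 > arr[3]=1
(0, 4): arr[0]=14 > arr[4]=11
(0, 5): arr[0]=14 > arr[5]=7
(1, 2): arr[1]=9 > arr[2]=1
(1, 3): arr[1]=9 > arr[3]=1
(1, 5): arr[1]=9 > arr[5]=7
(4, 5): arr[4]=11 > arr[5]=7

Total inversions: 9

The array has 9 inversion(s): (0,1), (0,2), (0,3), (0,4), (0,5), (1,2), (1,3), (1,5), (4,5). Each pair (i,j) satisfies i < j and arr[i] > arr[j].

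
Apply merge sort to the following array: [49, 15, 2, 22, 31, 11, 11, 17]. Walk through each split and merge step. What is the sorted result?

Merge sort trace:

Split: [49, 15, 2, 22, 31, 11, 11, 17] -> [49, 15, 2, 22] and [31, 11, 11, 17]
  Split: [49, 15, 2, 22] -> [49, 15] and [2, 22]
    Split: [49, 15] -> [49] and [15]
    Merge: [49] + [15] -> [15, 49]
    Split: [2, 22] -> [2] and [22]
    Merge: [2] + [22] -> [2, 22]
  Merge: [15, 49] + [2, 22] -> [2, 15, 22, 49]
  Split: [31, 11, 11, 17] -> [31, 11] and [11, 17]
    Split: [31, 11] -> [31] and [11]
    Merge: [31] + [11] -> [11, 31]
    Split: [11, 17] -> [11] and [17]
    Merge: [11] + [17] -> [11, 17]
  Merge: [11, 31] + [11, 17] -> [11, 11, 17, 31]
Merge: [2, 15, 22, 49] + [11, 11, 17, 31] -> [2, 11, 11, 15, 17, 22, 31, 49]

Final sorted array: [2, 11, 11, 15, 17, 22, 31, 49]

The merge sort proceeds by recursively splitting the array and merging sorted halves.
After all merges, the sorted array is [2, 11, 11, 15, 17, 22, 31, 49].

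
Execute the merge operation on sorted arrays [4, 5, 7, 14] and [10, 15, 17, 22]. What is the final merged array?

Merging process:

Compare 4 vs 10: take 4 from left. Merged: [4]
Compare 5 vs 10: take 5 from left. Merged: [4, 5]
Compare 7 vs 10: take 7 from left. Merged: [4, 5, 7]
Compare 14 vs 10: take 10 from right. Merged: [4, 5, 7, 10]
Compare 14 vs 15: take 14 from left. Merged: [4, 5, 7, 10, 14]
Append remaining from right: [15, 17, 22]. Merged: [4, 5, 7, 10, 14, 15, 17, 22]

Final merged array: [4, 5, 7, 10, 14, 15, 17, 22]
Total comparisons: 5

The merged array is [4, 5, 7, 10, 14, 15, 17, 22], requiring 5 comparisons. The merge step runs in O(n) time where n is the total number of elements.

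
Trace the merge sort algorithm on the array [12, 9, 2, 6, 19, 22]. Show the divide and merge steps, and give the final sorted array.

Merge sort trace:

Split: [12, 9, 2, 6, 19, 22] -> [12, 9, 2] and [6, 19, 22]
  Split: [12, 9, 2] -> [12] and [9, 2]
    Split: [9, 2] -> [9] and [2]
    Merge: [9] + [2] -> [2, 9]
  Merge: [12] + [2, 9] -> [2, 9, 12]
  Split: [6, 19, 22] -> [6] and [19, 22]
    Split: [19, 22] -> [19] and [22]
    Merge: [19] + [22] -> [19, 22]
  Merge: [6] + [19, 22] -> [6, 19, 22]
Merge: [2, 9, 12] + [6, 19, 22] -> [2, 6, 9, 12, 19, 22]

Final sorted array: [2, 6, 9, 12, 19, 22]

The merge sort proceeds by recursively splitting the array and merging sorted halves.
After all merges, the sorted array is [2, 6, 9, 12, 19, 22].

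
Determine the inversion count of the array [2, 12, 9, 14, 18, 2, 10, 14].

Finding inversions in [2, 12, 9, 14, 18, 2, 10, 14]:

(1, 2): arr[1]=12 > arr[2]=9
(1, 5): arr[1]=12 > arr[5]=2
(1, 6): arr[1]=12 > arr[6]=10
(2, 5): arr[2]=9 > arr[5]=2
(3, 5): arr[3]=14 > arr[5]=2
(3, 6): arr[3]=14 > arr[6]=10
(4, 5): arr[4]=18 > arr[5]=2
(4, 6): arr[4]=18 > arr[6]=10
(4, 7): arr[4]=18 > arr[7]=14

Total inversions: 9

The array has 9 inversion(s): (1,2), (1,5), (1,6), (2,5), (3,5), (3,6), (4,5), (4,6), (4,7). Each pair (i,j) satisfies i < j and arr[i] > arr[j].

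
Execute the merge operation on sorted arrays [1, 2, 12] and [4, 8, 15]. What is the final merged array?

Merging process:

Compare 1 vs 4: take 1 from left. Merged: [1]
Compare 2 vs 4: take 2 from left. Merged: [1, 2]
Compare 12 vs 4: take 4 from right. Merged: [1, 2, 4]
Compare 12 vs 8: take 8 from right. Merged: [1, 2, 4, 8]
Compare 12 vs 15: take 12 from left. Merged: [1, 2, 4, 8, 12]
Append remaining from right: [15]. Merged: [1, 2, 4, 8, 12, 15]

Final merged array: [1, 2, 4, 8, 12, 15]
Total comparisons: 5

The merged array is [1, 2, 4, 8, 12, 15], requiring 5 comparisons. The merge step runs in O(n) time where n is the total number of elements.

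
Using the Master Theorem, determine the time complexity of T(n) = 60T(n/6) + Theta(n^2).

Master Theorem for T(n) = 60T(n/6) + O(n^2):

a = 60, b = 6, c = 2
log_b(a) = log_6(60) = 2.2851

Case 1: c = 2 < log_6(60) = 2.2851
T(n) = O(n^(log_6 60))

For T(n) = 60T(n/6) + O(n^2): log_6(60) = 2.2851. This is Case 1 of the Master Theorem (c < log_b(a), work dominated by leaves), giving O(n^(log_6 60)).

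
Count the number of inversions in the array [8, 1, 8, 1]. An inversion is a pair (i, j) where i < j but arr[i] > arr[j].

Finding inversions in [8, 1, 8, 1]:

(0, 1): arr[0]=8 > arr[1]=1
(0, 3): arr[0]=8 > arr[3]=1
(2, 3): arr[2]=8 > arr[3]=1

Total inversions: 3

The array has 3 inversion(s): (0,1), (0,3), (2,3). Each pair (i,j) satisfies i < j and arr[i] > arr[j].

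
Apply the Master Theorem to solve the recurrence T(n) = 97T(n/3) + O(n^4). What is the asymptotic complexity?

Master Theorem for T(n) = 97T(n/3) + O(n^4):

a = 97, b = 3, c = 4
log_b(a) = log_3(97) = 4.1641

Case 1: c = 4 < log_3(97) = 4.1641
T(n) = O(n^(log_3 97))

For T(n) = 97T(n/3) + O(n^4): log_3(97) = 4.1641. This is Case 1 of the Master Theorem (c < log_b(a), work dominated by leaves), giving O(n^(log_3 97)).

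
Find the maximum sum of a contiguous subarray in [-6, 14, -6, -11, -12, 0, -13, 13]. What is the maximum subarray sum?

Using Kadane's algorithm on [-6, 14, -6, -11, -12, 0, -13, 13]:

Scanning through the array:
Position 1 (value 14): max_ending_here = 14, max_so_far = 14
Position 2 (value -6): max_ending_here = 8, max_so_far = 14
Position 3 (value -11): max_ending_here = -3, max_so_far = 14
Position 4 (value -12): max_ending_here = -12, max_so_far = 14
Position 5 (value 0): max_ending_here = 0, max_so_far = 14
Position 6 (value -13): max_ending_here = -13, max_so_far = 14
Position 7 (value 13): max_ending_here = 13, max_so_far = 14

Maximum subarray: [14]
Maximum sum: 14

The maximum subarray is [14] with sum 14. This subarray runs from index 1 to index 1.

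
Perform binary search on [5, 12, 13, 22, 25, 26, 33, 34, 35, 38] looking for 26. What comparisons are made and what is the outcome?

Binary search for 26 in [5, 12, 13, 22, 25, 26, 33, 34, 35, 38]:

lo=0, hi=9, mid=4, arr[mid]=25 -> 25 < 26, search right half
lo=5, hi=9, mid=7, arr[mid]=34 -> 34 > 26, search left half
lo=5, hi=6, mid=5, arr[mid]=26 -> Found target at index 5!

Binary search finds 26 at index 5 after 3 comparisons. The search repeatedly halves the search space by comparing with the middle element.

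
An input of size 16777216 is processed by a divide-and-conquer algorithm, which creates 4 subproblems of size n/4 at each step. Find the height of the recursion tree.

For divide and conquer with division factor 4:

Problem sizes at each level:
Level 0: 16777216
Level 1: 4194304
Level 2: 1048576
Level 3: 262144
Level 4: 65536
Level 5: 16384
Level 6: 4096
Level 7: 1024
Level 8: 256
Level 9: 64
Level 10: 16
Level 11: 4
Level 12: 1

The root is level 0 and the size-1 base case is level 12 (the tree spans levels 0 through 12, i.e. 13 levels counting the root), so the depth is the number of divisions: log_4(16777216) = 12

The recursion tree depth is log_4(16777216) = 12. At each level, the problem size is divided by 4, so it takes 12 divisions to reduce to a base case of size 1. The algorithm makes 4 recursive calls at each level.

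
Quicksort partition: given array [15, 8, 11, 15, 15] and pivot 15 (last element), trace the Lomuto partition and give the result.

Lomuto partition with pivot = 15:

Initial array: [15, 8, 11, 15, 15]

arr[0]=15 <= 15: swap with position 0, array becomes [15, 8, 11, 15, 15]
arr[1]=8 <= 15: swap with position 1, array becomes [15, 8, 11, 15, 15]
arr[2]=11 <= 15: swap with position 2, array becomes [15, 8, 11, 15, 15]
arr[3]=15 <= 15: swap with position 3, array becomes [15, 8, 11, 15, 15]

Place pivot at position 4: [15, 8, 11, 15, 15]
Pivot position: 4

After partitioning with pivot 15, the array becomes [15, 8, 11, 15, 15]. The pivot is placed at index 4. All elements to the left of the pivot are <= 15, and all elements to the right are > 15.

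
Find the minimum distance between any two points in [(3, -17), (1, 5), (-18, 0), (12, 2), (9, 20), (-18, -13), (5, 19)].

Computing all pairwise distances among 7 points:

d((3, -17), (1, 5)) = 22.0907
d((3, -17), (-18, 0)) = 27.0185
d((3, -17), (12, 2)) = 21.0238
d((3, -17), (9, 20)) = 37.4833
d((3, -17), (-18, -13)) = 21.3776
d((3, -17), (5, 19)) = 36.0555
d((1, 5), (-18, 0)) = 19.6469
d((1, 5), (12, 2)) = 11.4018
d((1, 5), (9, 20)) = 17.0
d((1, 5), (-18, -13)) = 26.1725
d((1, 5), (5, 19)) = 14.5602
d((-18, 0), (12, 2)) = 30.0666
d((-18, 0), (9, 20)) = 33.6006
d((-18, 0), (-18, -13)) = 13.0
d((-18, 0), (5, 19)) = 29.8329
d((12, 2), (9, 20)) = 18.2483
d((12, 2), (-18, -13)) = 33.541
d((12, 2), (5, 19)) = 18.3848
d((9, 20), (-18, -13)) = 42.638
d((9, 20), (5, 19)) = 4.1231 <-- minimum
d((-18, -13), (5, 19)) = 39.4081

Closest pair: (9, 20) and (5, 19) with distance 4.1231

The closest pair is (9, 20) and (5, 19) with Euclidean distance 4.1231. For 7 points, brute-force pairwise comparison is shown above. For large n, the divide-and-conquer algorithm (sort by x, recurse on halves, check the dividing strip) achieves O(n log n).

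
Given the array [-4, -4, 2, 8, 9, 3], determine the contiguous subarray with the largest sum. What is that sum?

Using Kadane's algorithm on [-4, -4, 2, 8, 9, 3]:

Scanning through the array:
Position 1 (value -4): max_ending_here = -4, max_so_far = -4
Position 2 (value 2): max_ending_here = 2, max_so_far = 2
Position 3 (value 8): max_ending_here = 10, max_so_far = 10
Position 4 (value 9): max_ending_here = 19, max_so_far = 19
Position 5 (value 3): max_ending_here = 22, max_so_far = 22

Maximum subarray: [2, 8, 9, 3]
Maximum sum: 22

The maximum subarray is [2, 8, 9, 3] with sum 22. This subarray runs from index 2 to index 5.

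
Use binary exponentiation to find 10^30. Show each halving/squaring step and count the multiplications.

Computing 10^30 by squaring (build up from 10^1; each line after the first costs one multiplication):

10^1 = 10
10^2 = (10^1)^2 = 10^2 = 100
10^3 = 10 * 10^2 = 10 * 100 = 1000
10^6 = (10^3)^2 = 1000^2 = 1000000
10^7 = 10 * 10^6 = 10 * 1000000 = 10000000
10^14 = (10^7)^2 = 10000000^2 = 100000000000000
10^15 = 10 * 10^14 = 10 * 100000000000000 = 1000000000000000
10^30 = (10^15)^2 = 1000000000000000^2 = 1000000000000000000000000000000

Result: 1000000000000000000000000000000
Multiplications needed: 7 (7 lines after 10^1)

10^30 = 1000000000000000000000000000000. Using exponentiation by squaring, this requires 7 multiplications. The key idea: if the exponent is even, square the half-power; if odd, multiply by the base once.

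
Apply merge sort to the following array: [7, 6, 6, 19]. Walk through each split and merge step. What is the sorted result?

Merge sort trace:

Split: [7, 6, 6, 19] -> [7, 6] and [6, 19]
  Split: [7, 6] -> [7] and [6]
  Merge: [7] + [6] -> [6, 7]
  Split: [6, 19] -> [6] and [19]
  Merge: [6] + [19] -> [6, 19]
Merge: [6, 7] + [6, 19] -> [6, 6, 7, 19]

Final sorted array: [6, 6, 7, 19]

The merge sort proceeds by recursively splitting the array and merging sorted halves.
After all merges, the sorted array is [6, 6, 7, 19].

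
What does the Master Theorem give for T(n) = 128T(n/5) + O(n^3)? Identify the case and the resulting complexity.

Master Theorem for T(n) = 128T(n/5) + O(n^3):

a = 128, b = 5, c = 3
log_b(a) = log_5(128) = 3.0147

Case 1: c = 3 < log_5(128) = 3.0147
T(n) = O(n^(log_5 128))

For T(n) = 128T(n/5) + O(n^3): log_5(128) = 3.0147. This is Case 1 of the Master Theorem (c < log_b(a), work dominated by leaves), giving O(n^(log_5 128)).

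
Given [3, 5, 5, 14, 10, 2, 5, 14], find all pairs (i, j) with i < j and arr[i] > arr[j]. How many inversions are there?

Finding inversions in [3, 5, 5, 14, 10, 2, 5, 14]:

(0, 5): arr[0]=3 > arr[5]=2
(1, 5): arr[1]=5 > arr[5]=2
(2, 5): arr[2]=5 > arr[5]=2
(3, 4): arr[3]=14 > arr[4]=10
(3, 5): arr[3]=14 > arr[5]=2
(3, 6): arr[3]=14 > arr[6]=5
(4, 5): arr[4]=10 > arr[5]=2
(4, 6): arr[4]=10 > arr[6]=5

Total inversions: 8

The array has 8 inversion(s): (0,5), (1,5), (2,5), (3,4), (3,5), (3,6), (4,5), (4,6). Each pair (i,j) satisfies i < j and arr[i] > arr[j].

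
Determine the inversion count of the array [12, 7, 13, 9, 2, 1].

Finding inversions in [12, 7, 13, 9, 2, 1]:

(0, 1): arr[0]=12 > arr[1]=7
(0, 3): arr[0]=12 > arr[3]=9
(0, 4): arr[0]=12 > arr[4]=2
(0, 5): arr[0]=12 > arr[5]=1
(1, 4): arr[1]=7 > arr[4]=2
(1, 5): arr[1]=7 > arr[5]=1
(2, 3): arr[2]=13 > arr[3]=9
(2, 4): arr[2]=13 > arr[4]=2
(2, 5): arr[2]=13 > arr[5]=1
(3, 4): arr[3]=9 > arr[4]=2
(3, 5): arr[3]=9 > arr[5]=1
(4, 5): arr[4]=2 > arr[5]=1

Total inversions: 12

The array has 12 inversion(s): (0,1), (0,3), (0,4), (0,5), (1,4), (1,5), (2,3), (2,4), (2,5), (3,4), (3,5), (4,5). Each pair (i,j) satisfies i < j and arr[i] > arr[j].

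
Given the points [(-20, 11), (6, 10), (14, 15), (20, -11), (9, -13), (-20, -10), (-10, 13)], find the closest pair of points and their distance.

Computing all pairwise distances among 7 points:

d((-20, 11), (6, 10)) = 26.0192
d((-20, 11), (14, 15)) = 34.2345
d((-20, 11), (20, -11)) = 45.6508
d((-20, 11), (9, -13)) = 37.6431
d((-20, 11), (-20, -10)) = 21.0
d((-20, 11), (-10, 13)) = 10.198
d((6, 10), (14, 15)) = 9.434 <-- minimum
d((6, 10), (20, -11)) = 25.2389
d((6, 10), (9, -13)) = 23.1948
d((6, 10), (-20, -10)) = 32.8024
d((6, 10), (-10, 13)) = 16.2788
d((14, 15), (20, -11)) = 26.6833
d((14, 15), (9, -13)) = 28.4429
d((14, 15), (-20, -10)) = 42.2019
d((14, 15), (-10, 13)) = 24.0832
d((20, -11), (9, -13)) = 11.1803
d((20, -11), (-20, -10)) = 40.0125
d((20, -11), (-10, 13)) = 38.4187
d((9, -13), (-20, -10)) = 29.1548
d((9, -13), (-10, 13)) = 32.2025
d((-20, -10), (-10, 13)) = 25.0799

Closest pair: (6, 10) and (14, 15) with distance 9.434

The closest pair is (6, 10) and (14, 15) with Euclidean distance 9.434. For 7 points, brute-force pairwise comparison is shown above. For large n, the divide-and-conquer algorithm (sort by x, recurse on halves, check the dividing strip) achieves O(n log n).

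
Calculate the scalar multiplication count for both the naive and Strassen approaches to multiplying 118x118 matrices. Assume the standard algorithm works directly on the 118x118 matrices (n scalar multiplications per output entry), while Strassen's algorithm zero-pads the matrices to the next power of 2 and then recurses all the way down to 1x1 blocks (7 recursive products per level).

Matrix multiplication for 118x118 matrices:

Strassen's algorithm requires power-of-2 dimensions. Pad 118x118 to 128x128 (next power of 2).

Standard algorithm: 118^3 = 1643032 multiplications
Strassen's algorithm: 7^(log2(128)) = 7^7 = 823543 multiplications
Savings: 1643032 - 823543 = 819489 multiplications

Standard: 1643032 multiplications (118^3). Strassen: 823543 multiplications (7^7, after padding to 128x128). Strassen reduces 8 recursive multiplications to 7 at each level.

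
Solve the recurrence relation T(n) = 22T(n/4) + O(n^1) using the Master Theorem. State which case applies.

Master Theorem for T(n) = 22T(n/4) + O(n^1):

a = 22, b = 4, c = 1
log_b(a) = log_4(22) = 2.2297

Case 1: c = 1 < log_4(22) = 2.2297
T(n) = O(n^(log_4 22))

For T(n) = 22T(n/4) + O(n^1): log_4(22) = 2.2297. This is Case 1 of the Master Theorem (c < log_b(a), work dominated by leaves), giving O(n^(log_4 22)).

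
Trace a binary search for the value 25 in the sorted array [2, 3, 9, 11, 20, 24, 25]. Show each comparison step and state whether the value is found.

Binary search for 25 in [2, 3, 9, 11, 20, 24, 25]:

lo=0, hi=6, mid=3, arr[mid]=11 -> 11 < 25, search right half
lo=4, hi=6, mid=5, arr[mid]=24 -> 24 < 25, search right half
lo=6, hi=6, mid=6, arr[mid]=25 -> Found target at index 6!

Binary search finds 25 at index 6 after 3 comparisons. The search repeatedly halves the search space by comparing with the middle element.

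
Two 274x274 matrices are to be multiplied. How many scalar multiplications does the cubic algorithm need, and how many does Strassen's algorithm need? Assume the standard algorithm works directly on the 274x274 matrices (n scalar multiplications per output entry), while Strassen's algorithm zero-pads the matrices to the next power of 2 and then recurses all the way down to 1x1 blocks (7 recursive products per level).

Matrix multiplication for 274x274 matrices:

Strassen's algorithm requires power-of-2 dimensions. Pad 274x274 to 512x512 (next power of 2).

Standard algorithm: 274^3 = 20570824 multiplications
Strassen's algorithm: 7^(log2(512)) = 7^9 = 40353607 multiplications
Difference: 20570824 - 40353607 = -19782783 (Strassen uses MORE here due to padding overhead — for small or just-over-power-of-2 n, padding can outweigh the per-level savings)

Standard: 20570824 multiplications (274^3). Strassen: 40353607 multiplications (7^9, after padding to 512x512). Strassen reduces 8 recursive multiplications to 7 at each level.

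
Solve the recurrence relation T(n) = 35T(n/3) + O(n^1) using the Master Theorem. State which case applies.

Master Theorem for T(n) = 35T(n/3) + O(n^1):

a = 35, b = 3, c = 1
log_b(a) = log_3(35) = 3.2362

Case 1: c = 1 < log_3(35) = 3.2362
T(n) = O(n^(log_3 35))

For T(n) = 35T(n/3) + O(n^1): log_3(35) = 3.2362. This is Case 1 of the Master Theorem (c < log_b(a), work dominated by leaves), giving O(n^(log_3 35)).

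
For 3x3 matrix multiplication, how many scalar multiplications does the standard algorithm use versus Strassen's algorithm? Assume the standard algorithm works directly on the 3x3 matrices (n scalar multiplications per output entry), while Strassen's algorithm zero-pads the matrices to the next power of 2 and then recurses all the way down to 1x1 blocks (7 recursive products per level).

Matrix multiplication for 3x3 matrices:

Strassen's algorithm requires power-of-2 dimensions. Pad 3x3 to 4x4 (next power of 2).

Standard algorithm: 3^3 = 27 multiplications
Strassen's algorithm: 7^(log2(4)) = 7^2 = 49 multiplications
Difference: 27 - 49 = -22 (Strassen uses MORE here due to padding overhead — for small or just-over-power-of-2 n, padding can outweigh the per-level savings)

Standard: 27 multiplications (3^3). Strassen: 49 multiplications (7^2, after padding to 4x4). Strassen reduces 8 recursive multiplications to 7 at each level.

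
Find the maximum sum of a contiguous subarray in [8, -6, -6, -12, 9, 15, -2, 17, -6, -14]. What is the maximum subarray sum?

Using Kadane's algorithm on [8, -6, -6, -12, 9, 15, -2, 17, -6, -14]:

Scanning through the array:
Position 1 (value -6): max_ending_here = 2, max_so_far = 8
Position 2 (value -6): max_ending_here = -4, max_so_far = 8
Position 3 (value -12): max_ending_here = -12, max_so_far = 8
Position 4 (value 9): max_ending_here = 9, max_so_far = 9
Position 5 (value 15): max_ending_here = 24, max_so_far = 24
Position 6 (value -2): max_ending_here = 22, max_so_far = 24
Position 7 (value 17): max_ending_here = 39, max_so_far = 39
Position 8 (value -6): max_ending_here = 33, max_so_far = 39
Position 9 (value -14): max_ending_here = 19, max_so_far = 39

Maximum subarray: [9, 15, -2, 17]
Maximum sum: 39

The maximum subarray is [9, 15, -2, 17] with sum 39. This subarray runs from index 4 to index 7.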